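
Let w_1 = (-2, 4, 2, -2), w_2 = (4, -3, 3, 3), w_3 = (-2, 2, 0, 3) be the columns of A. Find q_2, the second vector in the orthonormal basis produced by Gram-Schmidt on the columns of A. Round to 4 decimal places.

q_1 = w_1/‖w_1‖ = (-2, 4, 2, -2)/5.2915 = (-0.3780, 0.7559, 0.3780, -0.3780).
r_{12} = q_1·w_2 = -3.7796.
u_2 = w_2 + 3.7796·q_1 = (2.5714, -0.1429, 4.4286, 1.5714).
‖u_2‖ = 5.3586, so q_2 = (0.4799, -0.0267, 0.8264, 0.2933).

q_2 = (0.4799, -0.0267, 0.8264, 0.2933)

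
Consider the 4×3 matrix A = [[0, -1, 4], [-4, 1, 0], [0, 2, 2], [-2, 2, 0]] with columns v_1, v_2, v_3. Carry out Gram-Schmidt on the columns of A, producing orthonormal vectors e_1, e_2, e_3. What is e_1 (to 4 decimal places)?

v_1 = (0, -4, 0, -2); ‖v_1‖ = 4.4721, so e_1 = (0.0000, -0.8944, 0.0000, -0.4472).

e_1 = (0.0000, -0.8944, 0.0000, -0.4472)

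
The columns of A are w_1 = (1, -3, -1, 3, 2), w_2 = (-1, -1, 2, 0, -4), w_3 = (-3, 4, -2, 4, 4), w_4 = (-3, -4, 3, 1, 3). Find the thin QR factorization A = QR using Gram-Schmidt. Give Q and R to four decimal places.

Q = [[0.2041, -0.1516, -0.6151, -0.5268], [-0.6124, -0.4549, 0.4601, -0.3207], [-0.2041, 0.3790, -0.0155, 0.5488], [0.6124, 0.2274, 0.6393, -0.2863], [0.4082, -0.7581, 0.0310, 0.4863]], R = [[4.8990, -1.6330, 1.4289, 3.0619], [0.0000, 4.3970, -4.2453, 1.3646], [0.0000, 0.0000, 6.3981, 0.6905], [0.0000, 0.0000, 0.0000, 5.6821]]

w_1 = (1, -3, -1, 3, 2); ‖w_1‖ = 4.8990, so e_1 = (0.2041, -0.6124, -0.2041, 0.6124, 0.4082).
e_1·w_2 = 0.2041·(-1) + (-0.6124)·(-1) + (-0.2041)·2 + 0.6124·0 + 0.4082·(-4) = -1.6330.
u_2 = w_2 + 1.6330·e_1 = (-0.6667, -2.0000, 1.6667, 1.0000, -3.3333).
‖u_2‖ = 4.3970, so e_2 = (-0.1516, -0.4549, 0.3790, 0.2274, -0.7581).
e_1·w_3 = 0.2041·(-3) + (-0.6124)·4 + (-0.2041)·(-2) + 0.6124·4 + 0.4082·4 = 1.4289; e_2·w_3 = (-0.1516)·(-3) + (-0.4549)·4 + 0.3790·(-2) + 0.2274·4 + (-0.7581)·4 = -4.2453.
u_3 = w_3 − 1.4289·e_1 + 4.2453·e_2 = (-3.9353, 2.9440, -0.0991, 4.0905, 0.1983).
‖u_3‖ = 6.3981, so e_3 = (-0.6151, 0.4601, -0.0155, 0.6393, 0.0310).
e_1·w_4 = 0.2041·(-3) + (-0.6124)·(-4) + (-0.2041)·3 + 0.6124·1 + 0.4082·3 = 3.0619; e_2·w_4 = (-0.1516)·(-3) + (-0.4549)·(-4) + 0.3790·3 + 0.2274·1 + (-0.7581)·3 = 1.3646; e_3·w_4 = (-0.6151)·(-3) + 0.4601·(-4) + (-0.0155)·3 + 0.6393·1 + 0.0310·3 = 0.6905.
u_4 = w_4 − 3.0619·e_1 − 1.3646·e_2 − 0.6905·e_3 = (-2.9934, -1.8220, 3.1185, -1.6268, 2.7631).
‖u_4‖ = 5.6821, so e_4 = (-0.5268, -0.3207, 0.5488, -0.2863, 0.4863).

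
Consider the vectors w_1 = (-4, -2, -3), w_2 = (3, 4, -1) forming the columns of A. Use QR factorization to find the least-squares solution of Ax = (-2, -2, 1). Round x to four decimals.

q_1 = w_1/‖w_1‖ = (-4, -2, -3)/5.3852 = (-0.7428, -0.3714, -0.5571).
r_{12} = q_1·w_2 = -3.1568.
u_2 = w_2 + 3.1568·q_1 = (0.6552, 2.8276, -2.7586).
‖u_2‖ = 4.0043, so q_2 = (0.1636, 0.7061, -0.6889).
Qᵀb = (1.6713, -2.4284).
Back-substitute: x_2 = -2.4284/4.0043 = -0.6065.
x_1 = (1.6713 + 3.1568·(-0.6065))/5.3852 = -0.0452.

x = (-0.0452, -0.6065)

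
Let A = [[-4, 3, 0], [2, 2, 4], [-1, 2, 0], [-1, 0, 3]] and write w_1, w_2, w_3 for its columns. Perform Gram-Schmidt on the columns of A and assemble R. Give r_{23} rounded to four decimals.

r_{23} = 2.9109

w_1 = (-4, 2, -1, -1); ‖w_1‖ = 4.6904, so q_1 = (-0.8528, 0.4264, -0.2132, -0.2132).
q_1·w_2 = (-0.8528)·3 + 0.4264·2 + (-0.2132)·2 + (-0.2132)·0 = -2.1320.
u_2 = w_2 + 2.1320·q_1 = (1.1818, 2.9091, 1.5455, -0.4545).
‖u_2‖ = 3.5291, so q_2 = (0.3349, 0.8243, 0.4379, -0.1288).
r_{23} = q_2·w_3 = 2.9109.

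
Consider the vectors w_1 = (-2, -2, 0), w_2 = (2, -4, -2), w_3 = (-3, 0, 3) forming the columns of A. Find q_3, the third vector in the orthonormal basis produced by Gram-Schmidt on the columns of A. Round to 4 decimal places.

w_1 = (-2, -2, 0); ‖w_1‖ = 2.8284, so q_1 = (-0.7071, -0.7071, 0.0000).
q_1·w_2 = (-0.7071)·2 + (-0.7071)·(-4) + 0.0000·(-2) = 1.4142.
u_2 = w_2 − 1.4142·q_1 = (3.0000, -3.0000, -2.0000).
‖u_2‖ = 4.6904, so q_2 = (0.6396, -0.6396, -0.4264).
q_1·w_3 = (-0.7071)·(-3) + (-0.7071)·0 + 0.0000·3 = 2.1213; q_2·w_3 = 0.6396·(-3) + (-0.6396)·0 + (-0.4264)·3 = -3.1980.
u_3 = w_3 − 2.1213·q_1 + 3.1980·q_2 = (0.5455, -0.5455, 1.6364).
‖u_3‖ = 1.8091, so q_3 = (0.3015, -0.3015, 0.9045).

q_3 = (0.3015, -0.3015, 0.9045)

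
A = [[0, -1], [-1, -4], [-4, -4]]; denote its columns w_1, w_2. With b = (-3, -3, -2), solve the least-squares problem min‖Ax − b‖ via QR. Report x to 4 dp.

w_1 = (0, -1, -4); ‖w_1‖ = 4.1231, so q_1 = (0.0000, -0.2425, -0.9701).
q_1·w_2 = 0.0000·(-1) + (-0.2425)·(-4) + (-0.9701)·(-4) = 4.8507.
u_2 = w_2 − 4.8507·q_1 = (-1.0000, -2.8235, 0.7059).
‖u_2‖ = 3.0774, so q_2 = (-0.3249, -0.9175, 0.2294).
Qᵀb = (2.6679, 3.2686).
Back-substitute: x_2 = 3.2686/3.0774 = 1.0621.
x_1 = (2.6679 − 4.8507·1.0621)/4.1231 = -0.6025.

x = (-0.6025, 1.0621)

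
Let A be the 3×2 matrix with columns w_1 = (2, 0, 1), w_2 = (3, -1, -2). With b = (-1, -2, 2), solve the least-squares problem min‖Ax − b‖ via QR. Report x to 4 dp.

w_1 = (2, 0, 1); ‖w_1‖ = 2.2361, so q_1 = (0.8944, 0.0000, 0.4472).
q_1·w_2 = 0.8944·3 + 0.0000·(-1) + 0.4472·(-2) = 1.7889.
u_2 = w_2 − 1.7889·q_1 = (1.4000, -1.0000, -2.8000).
‖u_2‖ = 3.2863, so q_2 = (0.4260, -0.3043, -0.8520).
Qᵀb = (0.0000, -1.5215).
Back-substitute: x_2 = -1.5215/3.2863 = -0.4630.
x_1 = (0.0000 − 1.7889·(-0.4630))/2.2361 = 0.3704.

x = (0.3704, -0.4630)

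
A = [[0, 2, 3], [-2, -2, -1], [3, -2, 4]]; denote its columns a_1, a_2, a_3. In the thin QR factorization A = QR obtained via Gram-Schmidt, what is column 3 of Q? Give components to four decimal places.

q_1 = a_1/‖a_1‖ = (0, -2, 3)/3.6056 = (0.0000, -0.5547, 0.8321).
r_{12} = q_1·a_2 = -0.5547.
u_2 = a_2 + 0.5547·q_1 = (2.0000, -2.3077, -1.5385).
‖u_2‖ = 3.4194, so q_2 = (0.5849, -0.6749, -0.4499).
r_{13} = q_1·a_3 = 3.8829; r_{23} = q_2·a_3 = 0.6299.
u_3 = a_3 − 3.8829·q_1 − 0.6299·q_2 = (2.6316, 1.5789, 1.0526).
‖u_3‖ = 3.2444, so q_3 = (0.8111, 0.4867, 0.3244).

q_3 = (0.8111, 0.4867, 0.3244)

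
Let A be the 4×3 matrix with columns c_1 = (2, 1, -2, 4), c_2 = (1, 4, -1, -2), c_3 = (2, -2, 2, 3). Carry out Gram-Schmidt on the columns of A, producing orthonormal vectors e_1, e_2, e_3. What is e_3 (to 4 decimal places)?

e_3 = (0.6456, 0.0511, 0.7607, 0.0447)

c_1 = (2, 1, -2, 4); ‖c_1‖ = 5.0000, so e_1 = (0.4000, 0.2000, -0.4000, 0.8000).
e_1·c_2 = 0.4000·1 + 0.2000·4 + (-0.4000)·(-1) + 0.8000·(-2) = 0.0000.
u_2 = c_2 + 0.0000·e_1 = (1.0000, 4.0000, -1.0000, -2.0000).
‖u_2‖ = 4.6904, so e_2 = (0.2132, 0.8528, -0.2132, -0.4264).
e_1·c_3 = 0.4000·2 + 0.2000·(-2) + (-0.4000)·2 + 0.8000·3 = 2.0000; e_2·c_3 = 0.2132·2 + 0.8528·(-2) + (-0.2132)·2 + (-0.4264)·3 = -2.9848.
u_3 = c_3 − 2.0000·e_1 + 2.9848·e_2 = (1.8364, 0.1455, 2.1636, 0.1273).
‖u_3‖ = 2.8445, so e_3 = (0.6456, 0.0511, 0.7607, 0.0447).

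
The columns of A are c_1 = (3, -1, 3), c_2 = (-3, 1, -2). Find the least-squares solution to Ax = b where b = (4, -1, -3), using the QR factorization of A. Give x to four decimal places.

c_1 = (3, -1, 3); ‖c_1‖ = 4.3589, so q_1 = (0.6882, -0.2294, 0.6882).
q_1·c_2 = 0.6882·(-3) + (-0.2294)·1 + 0.6882·(-2) = -3.6707.
u_2 = c_2 + 3.6707·q_1 = (-0.4737, 0.1579, 0.5263).
‖u_2‖ = 0.7255, so q_2 = (-0.6529, 0.2176, 0.7255).
Qᵀb = (0.9177, -5.0058).
Back-substitute: x_2 = -5.0058/0.7255 = -6.9000.
x_1 = (0.9177 + 3.6707·(-6.9000))/4.3589 = -5.6000.

x = (-5.6000, -6.9000)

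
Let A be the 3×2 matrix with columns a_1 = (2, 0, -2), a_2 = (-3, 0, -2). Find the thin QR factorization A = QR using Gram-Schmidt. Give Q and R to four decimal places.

q_1 = a_1/‖a_1‖ = (2, 0, -2)/2.8284 = (0.7071, 0.0000, -0.7071).
r_{12} = q_1·a_2 = -0.7071.
u_2 = a_2 + 0.7071·q_1 = (-2.5000, 0.0000, -2.5000).
‖u_2‖ = 3.5355, so q_2 = (-0.7071, 0.0000, -0.7071).

Q = [[0.7071, -0.7071], [0.0000, 0.0000], [-0.7071, -0.7071]], R = [[2.8284, -0.7071], [0.0000, 3.5355]]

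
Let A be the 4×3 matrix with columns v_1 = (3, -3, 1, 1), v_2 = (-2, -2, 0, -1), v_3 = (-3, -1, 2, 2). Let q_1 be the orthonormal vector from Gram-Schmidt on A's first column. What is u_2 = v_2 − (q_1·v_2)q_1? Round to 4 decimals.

u_2 = (-1.8500, -2.1500, 0.0500, -0.9500)

v_1 = (3, -3, 1, 1); ‖v_1‖ = 4.4721, so q_1 = (0.6708, -0.6708, 0.2236, 0.2236).
q_1·v_2 = 0.6708·(-2) + (-0.6708)·(-2) + 0.2236·0 + 0.2236·(-1) = -0.2236.
u_2 = v_2 + 0.2236·q_1 = (-1.8500, -2.1500, 0.0500, -0.9500).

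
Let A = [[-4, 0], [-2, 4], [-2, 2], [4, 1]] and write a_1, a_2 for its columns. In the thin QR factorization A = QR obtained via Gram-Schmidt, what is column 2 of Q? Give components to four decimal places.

a_1 = (-4, -2, -2, 4); ‖a_1‖ = 6.3246, so q_1 = (-0.6325, -0.3162, -0.3162, 0.6325).
q_1·a_2 = (-0.6325)·0 + (-0.3162)·4 + (-0.3162)·2 + 0.6325·1 = -1.2649.
u_2 = a_2 + 1.2649·q_1 = (-0.8000, 3.6000, 1.6000, 1.8000).
‖u_2‖ = 4.4045, so q_2 = (-0.1816, 0.8173, 0.3633, 0.4087).

q_2 = (-0.1816, 0.8173, 0.3633, 0.4087)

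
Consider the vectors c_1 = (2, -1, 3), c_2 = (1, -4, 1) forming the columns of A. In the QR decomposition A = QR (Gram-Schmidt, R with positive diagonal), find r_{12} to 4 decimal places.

r_{12} = 2.4054

c_1 = (2, -1, 3); ‖c_1‖ = 3.7417, so e_1 = (0.5345, -0.2673, 0.8018).
r_{12} = e_1·c_2 = 2.4054.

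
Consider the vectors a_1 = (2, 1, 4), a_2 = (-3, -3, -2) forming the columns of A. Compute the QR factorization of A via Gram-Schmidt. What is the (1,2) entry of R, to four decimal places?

r_{12} = -3.7097

q_1 = a_1/‖a_1‖ = (2, 1, 4)/4.5826 = (0.4364, 0.2182, 0.8729).
r_{12} = q_1·a_2 = -3.7097.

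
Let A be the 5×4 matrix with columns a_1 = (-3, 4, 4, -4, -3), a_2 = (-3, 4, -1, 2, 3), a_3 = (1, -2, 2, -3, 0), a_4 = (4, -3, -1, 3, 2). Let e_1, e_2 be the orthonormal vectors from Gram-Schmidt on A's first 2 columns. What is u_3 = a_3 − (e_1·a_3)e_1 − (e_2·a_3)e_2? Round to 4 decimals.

u_3 = (-0.0121, -0.6505, 0.8280, -1.3237, 2.0137)

a_1 = (-3, 4, 4, -4, -3); ‖a_1‖ = 8.1240, so e_1 = (-0.3693, 0.4924, 0.4924, -0.4924, -0.3693).
e_1·a_2 = (-0.3693)·(-3) + 0.4924·4 + 0.4924·(-1) + (-0.4924)·2 + (-0.3693)·3 = 0.4924.
u_2 = a_2 − 0.4924·e_1 = (-2.8182, 3.7576, -1.2424, 2.2424, 3.1818).
‖u_2‖ = 6.2256, so e_2 = (-0.4527, 0.6036, -0.1996, 0.3602, 0.5111).
e_1·a_3 = (-0.3693)·1 + 0.4924·(-2) + 0.4924·2 + (-0.4924)·(-3) + (-0.3693)·0 = 1.1078; e_2·a_3 = (-0.4527)·1 + 0.6036·(-2) + (-0.1996)·2 + 0.3602·(-3) + 0.5111·0 = -3.1396.
u_3 = a_3 − 1.1078·e_1 + 3.1396·e_2 = (-0.0121, -0.6505, 0.8280, -1.3237, 2.0137).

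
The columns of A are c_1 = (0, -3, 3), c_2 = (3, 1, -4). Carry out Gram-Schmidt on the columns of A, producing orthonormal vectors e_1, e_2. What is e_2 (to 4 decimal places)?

e_2 = (0.8165, -0.4082, -0.4082)

c_1 = (0, -3, 3); ‖c_1‖ = 4.2426, so e_1 = (0.0000, -0.7071, 0.7071).
e_1·c_2 = 0.0000·3 + (-0.7071)·1 + 0.7071·(-4) = -3.5355.
u_2 = c_2 + 3.5355·e_1 = (3.0000, -1.5000, -1.5000).
‖u_2‖ = 3.6742, so e_2 = (0.8165, -0.4082, -0.4082).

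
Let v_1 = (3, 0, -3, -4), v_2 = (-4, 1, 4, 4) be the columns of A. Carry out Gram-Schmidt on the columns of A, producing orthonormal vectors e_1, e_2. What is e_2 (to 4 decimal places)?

e_1 = v_1/‖v_1‖ = (3, 0, -3, -4)/5.8310 = (0.5145, 0.0000, -0.5145, -0.6860).
r_{12} = e_1·v_2 = -6.8599.
u_2 = v_2 + 6.8599·e_1 = (-0.4706, 1.0000, 0.4706, -0.7059).
‖u_2‖ = 1.3933, so e_2 = (-0.3378, 0.7177, 0.3378, -0.5066).

e_2 = (-0.3378, 0.7177, 0.3378, -0.5066)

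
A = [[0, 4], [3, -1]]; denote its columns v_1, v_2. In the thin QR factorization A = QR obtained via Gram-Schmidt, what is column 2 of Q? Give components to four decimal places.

e_2 = (1.0000, 0.0000)

v_1 = (0, 3); ‖v_1‖ = 3.0000, so e_1 = (0.0000, 1.0000).
e_1·v_2 = 0.0000·4 + 1.0000·(-1) = -1.0000.
u_2 = v_2 + 1.0000·e_1 = (4.0000, 0.0000).
‖u_2‖ = 4.0000, so e_2 = (1.0000, 0.0000).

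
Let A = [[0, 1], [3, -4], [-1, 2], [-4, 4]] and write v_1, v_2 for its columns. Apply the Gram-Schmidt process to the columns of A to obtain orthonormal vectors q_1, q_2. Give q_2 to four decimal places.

q_2 = (0.6476, -0.3487, 0.5479, -0.3985)

v_1 = (0, 3, -1, -4); ‖v_1‖ = 5.0990, so q_1 = (0.0000, 0.5883, -0.1961, -0.7845).
q_1·v_2 = 0.0000·1 + 0.5883·(-4) + (-0.1961)·2 + (-0.7845)·4 = -5.8835.
u_2 = v_2 + 5.8835·q_1 = (1.0000, -0.5385, 0.8462, -0.6154).
‖u_2‖ = 1.5442, so q_2 = (0.6476, -0.3487, 0.5479, -0.3985).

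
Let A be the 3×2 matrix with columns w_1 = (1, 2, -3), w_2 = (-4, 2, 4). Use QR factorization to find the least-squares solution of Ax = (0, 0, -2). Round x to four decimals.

x = (0.3333, -0.1111)

w_1 = (1, 2, -3); ‖w_1‖ = 3.7417, so q_1 = (0.2673, 0.5345, -0.8018).
q_1·w_2 = 0.2673·(-4) + 0.5345·2 + (-0.8018)·4 = -3.2071.
u_2 = w_2 + 3.2071·q_1 = (-3.1429, 3.7143, 1.4286).
‖u_2‖ = 5.0709, so q_2 = (-0.6198, 0.7325, 0.2817).
Qᵀb = (1.6036, -0.5634).
Back-substitute: x_2 = -0.5634/5.0709 = -0.1111.
x_1 = (1.6036 + 3.2071·(-0.1111))/3.7417 = 0.3333.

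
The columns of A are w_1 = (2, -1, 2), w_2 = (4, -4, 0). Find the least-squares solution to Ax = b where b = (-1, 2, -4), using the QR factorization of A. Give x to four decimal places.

x = (-1.6667, 0.2500)

w_1 = (2, -1, 2); ‖w_1‖ = 3.0000, so q_1 = (0.6667, -0.3333, 0.6667).
q_1·w_2 = 0.6667·4 + (-0.3333)·(-4) + 0.6667·0 = 4.0000.
u_2 = w_2 − 4.0000·q_1 = (1.3333, -2.6667, -2.6667).
‖u_2‖ = 4.0000, so q_2 = (0.3333, -0.6667, -0.6667).
Qᵀb = (-4.0000, 1.0000).
Back-substitute: x_2 = 1.0000/4.0000 = 0.2500.
x_1 = (-4.0000 − 4.0000·0.2500)/3.0000 = -1.6667.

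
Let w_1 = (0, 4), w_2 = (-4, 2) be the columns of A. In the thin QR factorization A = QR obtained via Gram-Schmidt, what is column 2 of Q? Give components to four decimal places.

q_2 = (-1.0000, 0.0000)

q_1 = w_1/‖w_1‖ = (0, 4)/4.0000 = (0.0000, 1.0000).
r_{12} = q_1·w_2 = 2.0000.
u_2 = w_2 − 2.0000·q_1 = (-4.0000, 0.0000).
‖u_2‖ = 4.0000, so q_2 = (-1.0000, 0.0000).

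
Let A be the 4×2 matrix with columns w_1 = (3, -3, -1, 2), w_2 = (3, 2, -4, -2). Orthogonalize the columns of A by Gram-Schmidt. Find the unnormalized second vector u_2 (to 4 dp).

u_2 = (2.6087, 2.3913, -3.8696, -2.2609)

w_1 = (3, -3, -1, 2); ‖w_1‖ = 4.7958, so e_1 = (0.6255, -0.6255, -0.2085, 0.4170).
e_1·w_2 = 0.6255·3 + (-0.6255)·2 + (-0.2085)·(-4) + 0.4170·(-2) = 0.6255.
u_2 = w_2 − 0.6255·e_1 = (2.6087, 2.3913, -3.8696, -2.2609).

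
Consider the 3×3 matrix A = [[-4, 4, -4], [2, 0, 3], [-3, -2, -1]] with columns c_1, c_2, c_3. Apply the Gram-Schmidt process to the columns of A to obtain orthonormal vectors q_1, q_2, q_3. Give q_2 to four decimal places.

c_1 = (-4, 2, -3); ‖c_1‖ = 5.3852, so q_1 = (-0.7428, 0.3714, -0.5571).
q_1·c_2 = (-0.7428)·4 + 0.3714·0 + (-0.5571)·(-2) = -1.8570.
u_2 = c_2 + 1.8570·q_1 = (2.6207, 0.6897, -3.0345).
‖u_2‖ = 4.0684, so q_2 = (0.6442, 0.1695, -0.7459).

q_2 = (0.6442, 0.1695, -0.7459)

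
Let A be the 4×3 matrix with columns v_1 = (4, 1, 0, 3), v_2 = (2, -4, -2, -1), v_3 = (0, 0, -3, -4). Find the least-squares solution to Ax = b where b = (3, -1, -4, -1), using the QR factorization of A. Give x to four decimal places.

x = (0.6546, 0.4192, 0.7865)

e_1 = v_1/‖v_1‖ = (4, 1, 0, 3)/5.0990 = (0.7845, 0.1961, 0.0000, 0.5883).
r_{12} = e_1·v_2 = 0.1961.
u_2 = v_2 − 0.1961·e_1 = (1.8462, -4.0385, -2.0000, -1.1154).
‖u_2‖ = 4.9962, so e_2 = (0.3695, -0.8083, -0.4003, -0.2232).
r_{13} = e_1·v_3 = -2.3534; r_{23} = e_2·v_3 = 2.0939.
u_3 = v_3 + 2.3534·e_1 − 2.0939·e_2 = (1.0724, 2.1541, -2.1618, -2.1479).
‖u_3‖ = 3.8829, so e_3 = (0.2762, 0.5548, -0.5567, -0.5532).
Qᵀb = (1.5689, 3.7413, 3.0540).
Back-substitute: x_3 = 3.0540/3.8829 = 0.7865.
x_2 = (3.7413 − 2.0939·0.7865)/4.9962 = 0.4192.
x_1 = (1.5689 − 0.1961·0.4192 + 2.3534·0.7865)/5.0990 = 0.6546.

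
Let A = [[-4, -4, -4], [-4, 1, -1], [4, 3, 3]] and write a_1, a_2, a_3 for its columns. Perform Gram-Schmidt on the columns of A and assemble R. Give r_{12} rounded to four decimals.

r_{12} = 3.4641

q_1 = a_1/‖a_1‖ = (-4, -4, 4)/6.9282 = (-0.5774, -0.5774, 0.5774).
r_{12} = q_1·a_2 = 3.4641.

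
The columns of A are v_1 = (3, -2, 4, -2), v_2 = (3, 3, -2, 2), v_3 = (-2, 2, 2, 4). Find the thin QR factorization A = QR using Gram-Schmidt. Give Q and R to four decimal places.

Q = [[0.5222, 0.7869, -0.2600], [-0.3482, 0.5058, 0.2528], [0.6963, -0.1874, 0.6535], [-0.3482, 0.2998, 0.6644]], R = [[5.7446, -1.5667, -1.7408], [0.0000, 4.8524, 0.2623], [0.0000, 0.0000, 4.9901]]

e_1 = v_1/‖v_1‖ = (3, -2, 4, -2)/5.7446 = (0.5222, -0.3482, 0.6963, -0.3482).
r_{12} = e_1·v_2 = -1.5667.
u_2 = v_2 + 1.5667·e_1 = (3.8182, 2.4545, -0.9091, 1.4545).
‖u_2‖ = 4.8524, so e_2 = (0.7869, 0.5058, -0.1874, 0.2998).
r_{13} = e_1·v_3 = -1.7408; r_{23} = e_2·v_3 = 0.2623.
u_3 = v_3 + 1.7408·e_1 − 0.2623·e_2 = (-1.2973, 1.2613, 3.2613, 3.3153).
‖u_3‖ = 4.9901, so e_3 = (-0.2600, 0.2528, 0.6535, 0.6644).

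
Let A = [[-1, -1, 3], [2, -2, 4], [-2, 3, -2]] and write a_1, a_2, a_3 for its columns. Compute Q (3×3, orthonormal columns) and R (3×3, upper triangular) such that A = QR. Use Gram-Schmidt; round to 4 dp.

Q = [[-0.3333, -0.8944, 0.2981], [0.6667, 0.0000, 0.7454], [-0.6667, 0.4472, 0.5963]], R = [[3.0000, -3.0000, 3.0000], [0.0000, 2.2361, -3.5777], [0.0000, 0.0000, 2.6833]]

q_1 = a_1/‖a_1‖ = (-1, 2, -2)/3.0000 = (-0.3333, 0.6667, -0.6667).
r_{12} = q_1·a_2 = -3.0000.
u_2 = a_2 + 3.0000·q_1 = (-2.0000, 0.0000, 1.0000).
‖u_2‖ = 2.2361, so q_2 = (-0.8944, 0.0000, 0.4472).
r_{13} = q_1·a_3 = 3.0000; r_{23} = q_2·a_3 = -3.5777.
u_3 = a_3 − 3.0000·q_1 + 3.5777·q_2 = (0.8000, 2.0000, 1.6000).
‖u_3‖ = 2.6833, so q_3 = (0.2981, 0.7454, 0.5963).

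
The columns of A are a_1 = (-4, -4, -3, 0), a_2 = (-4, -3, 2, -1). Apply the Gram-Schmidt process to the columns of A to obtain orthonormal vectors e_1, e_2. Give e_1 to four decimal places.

e_1 = a_1/‖a_1‖ = (-4, -4, -3, 0)/6.4031 = (-0.6247, -0.6247, -0.4685, 0.0000).

e_1 = (-0.6247, -0.6247, -0.4685, 0.0000)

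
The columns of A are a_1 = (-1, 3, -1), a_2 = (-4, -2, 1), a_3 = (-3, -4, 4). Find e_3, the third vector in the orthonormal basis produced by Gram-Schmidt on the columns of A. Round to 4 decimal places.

a_1 = (-1, 3, -1); ‖a_1‖ = 3.3166, so e_1 = (-0.3015, 0.9045, -0.3015).
e_1·a_2 = (-0.3015)·(-4) + 0.9045·(-2) + (-0.3015)·1 = -0.9045.
u_2 = a_2 + 0.9045·e_1 = (-4.2727, -1.1818, 0.7273).
‖u_2‖ = 4.4924, so e_2 = (-0.9511, -0.2631, 0.1619).
e_1·a_3 = (-0.3015)·(-3) + 0.9045·(-4) + (-0.3015)·4 = -3.9196; e_2·a_3 = (-0.9511)·(-3) + (-0.2631)·(-4) + 0.1619·4 = 4.5531.
u_3 = a_3 + 3.9196·e_1 − 4.5531·e_2 = (0.1486, 0.7432, 2.0811).
‖u_3‖ = 2.2148, so e_3 = (0.0671, 0.3356, 0.9396).

e_3 = (0.0671, 0.3356, 0.9396)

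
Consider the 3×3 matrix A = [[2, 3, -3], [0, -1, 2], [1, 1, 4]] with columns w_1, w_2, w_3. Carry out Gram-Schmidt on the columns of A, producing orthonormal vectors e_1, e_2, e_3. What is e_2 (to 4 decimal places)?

e_1 = w_1/‖w_1‖ = (2, 0, 1)/2.2361 = (0.8944, 0.0000, 0.4472).
r_{12} = e_1·w_2 = 3.1305.
u_2 = w_2 − 3.1305·e_1 = (0.2000, -1.0000, -0.4000).
‖u_2‖ = 1.0954, so e_2 = (0.1826, -0.9129, -0.3651).

e_2 = (0.1826, -0.9129, -0.3651)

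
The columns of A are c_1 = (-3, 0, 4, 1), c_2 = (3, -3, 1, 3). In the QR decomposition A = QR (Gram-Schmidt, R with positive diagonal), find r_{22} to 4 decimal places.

r_{22} = 5.2769

c_1 = (-3, 0, 4, 1); ‖c_1‖ = 5.0990, so q_1 = (-0.5883, 0.0000, 0.7845, 0.1961).
q_1·c_2 = (-0.5883)·3 + 0.0000·(-3) + 0.7845·1 + 0.1961·3 = -0.3922.
u_2 = c_2 + 0.3922·q_1 = (2.7692, -3.0000, 1.3077, 3.0769).
r_{22} = ‖u_2‖ = 5.2769.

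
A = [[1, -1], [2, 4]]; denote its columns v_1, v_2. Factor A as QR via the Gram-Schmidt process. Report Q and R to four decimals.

v_1 = (1, 2); ‖v_1‖ = 2.2361, so q_1 = (0.4472, 0.8944).
q_1·v_2 = 0.4472·(-1) + 0.8944·4 = 3.1305.
u_2 = v_2 − 3.1305·q_1 = (-2.4000, 1.2000).
‖u_2‖ = 2.6833, so q_2 = (-0.8944, 0.4472).

Q = [[0.4472, -0.8944], [0.8944, 0.4472]], R = [[2.2361, 3.1305], [0.0000, 2.6833]]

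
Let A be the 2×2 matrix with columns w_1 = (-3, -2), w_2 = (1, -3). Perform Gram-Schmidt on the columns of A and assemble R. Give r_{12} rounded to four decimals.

w_1 = (-3, -2); ‖w_1‖ = 3.6056, so q_1 = (-0.8321, -0.5547).
r_{12} = q_1·w_2 = 0.8321.

r_{12} = 0.8321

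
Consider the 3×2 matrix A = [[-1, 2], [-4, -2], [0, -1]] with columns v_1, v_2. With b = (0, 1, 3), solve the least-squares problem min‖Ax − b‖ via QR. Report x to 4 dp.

v_1 = (-1, -4, 0); ‖v_1‖ = 4.1231, so q_1 = (-0.2425, -0.9701, 0.0000).
q_1·v_2 = (-0.2425)·2 + (-0.9701)·(-2) + 0.0000·(-1) = 1.4552.
u_2 = v_2 − 1.4552·q_1 = (2.3529, -0.5882, -1.0000).
‖u_2‖ = 2.6234, so q_2 = (0.8969, -0.2242, -0.3812).
Qᵀb = (-0.9701, -1.3678).
Back-substitute: x_2 = -1.3678/2.6234 = -0.5214.
x_1 = (-0.9701 − 1.4552·(-0.5214))/4.1231 = -0.0513.

x = (-0.0513, -0.5214)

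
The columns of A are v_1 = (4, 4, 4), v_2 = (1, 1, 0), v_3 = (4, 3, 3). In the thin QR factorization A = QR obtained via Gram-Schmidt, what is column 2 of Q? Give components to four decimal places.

q_2 = (0.4082, 0.4082, -0.8165)

v_1 = (4, 4, 4); ‖v_1‖ = 6.9282, so q_1 = (0.5774, 0.5774, 0.5774).
q_1·v_2 = 0.5774·1 + 0.5774·1 + 0.5774·0 = 1.1547.
u_2 = v_2 − 1.1547·q_1 = (0.3333, 0.3333, -0.6667).
‖u_2‖ = 0.8165, so q_2 = (0.4082, 0.4082, -0.8165).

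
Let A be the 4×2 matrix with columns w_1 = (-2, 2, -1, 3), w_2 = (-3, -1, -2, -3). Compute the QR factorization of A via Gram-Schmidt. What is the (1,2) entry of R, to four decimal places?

e_1 = w_1/‖w_1‖ = (-2, 2, -1, 3)/4.2426 = (-0.4714, 0.4714, -0.2357, 0.7071).
r_{12} = e_1·w_2 = -0.7071.

r_{12} = -0.7071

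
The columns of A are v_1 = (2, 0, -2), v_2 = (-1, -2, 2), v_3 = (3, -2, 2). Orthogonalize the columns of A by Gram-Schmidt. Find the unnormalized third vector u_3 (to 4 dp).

u_3 = (1.7778, 0.8889, 1.7778)

q_1 = v_1/‖v_1‖ = (2, 0, -2)/2.8284 = (0.7071, 0.0000, -0.7071).
r_{12} = q_1·v_2 = -2.1213.
u_2 = v_2 + 2.1213·q_1 = (0.5000, -2.0000, 0.5000).
‖u_2‖ = 2.1213, so q_2 = (0.2357, -0.9428, 0.2357).
r_{13} = q_1·v_3 = 0.7071; r_{23} = q_2·v_3 = 3.0641.
u_3 = v_3 − 0.7071·q_1 − 3.0641·q_2 = (1.7778, 0.8889, 1.7778).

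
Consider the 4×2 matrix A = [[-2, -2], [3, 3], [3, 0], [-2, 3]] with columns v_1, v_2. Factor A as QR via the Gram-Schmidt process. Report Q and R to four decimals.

e_1 = v_1/‖v_1‖ = (-2, 3, 3, -2)/5.0990 = (-0.3922, 0.5883, 0.5883, -0.3922).
r_{12} = e_1·v_2 = 1.3728.
u_2 = v_2 − 1.3728·e_1 = (-1.4615, 2.1923, -0.8077, 3.5385).
‖u_2‖ = 4.4850, so e_2 = (-0.3259, 0.4888, -0.1801, 0.7890).

Q = [[-0.3922, -0.3259], [0.5883, 0.4888], [0.5883, -0.1801], [-0.3922, 0.7890]], R = [[5.0990, 1.3728], [0.0000, 4.4850]]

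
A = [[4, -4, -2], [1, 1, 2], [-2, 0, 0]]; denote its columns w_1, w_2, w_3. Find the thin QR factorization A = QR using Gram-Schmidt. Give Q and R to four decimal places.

Q = [[0.8729, -0.4558, 0.1741], [0.2182, 0.6838, 0.6963], [-0.4364, -0.5698, 0.6963]], R = [[4.5826, -3.2733, -1.3093], [0.0000, 2.5071, 2.2792], [0.0000, 0.0000, 1.0445]]

e_1 = w_1/‖w_1‖ = (4, 1, -2)/4.5826 = (0.8729, 0.2182, -0.4364).
r_{12} = e_1·w_2 = -3.2733.
u_2 = w_2 + 3.2733·e_1 = (-1.1429, 1.7143, -1.4286).
‖u_2‖ = 2.5071, so e_2 = (-0.4558, 0.6838, -0.5698).
r_{13} = e_1·w_3 = -1.3093; r_{23} = e_2·w_3 = 2.2792.
u_3 = w_3 + 1.3093·e_1 − 2.2792·e_2 = (0.1818, 0.7273, 0.7273).
‖u_3‖ = 1.0445, so e_3 = (0.1741, 0.6963, 0.6963).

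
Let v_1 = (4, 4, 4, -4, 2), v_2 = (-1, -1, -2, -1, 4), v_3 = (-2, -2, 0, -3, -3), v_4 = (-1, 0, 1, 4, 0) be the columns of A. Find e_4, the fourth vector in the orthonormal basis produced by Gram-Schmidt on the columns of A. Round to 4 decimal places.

v_1 = (4, 4, 4, -4, 2); ‖v_1‖ = 8.2462, so e_1 = (0.4851, 0.4851, 0.4851, -0.4851, 0.2425).
e_1·v_2 = 0.4851·(-1) + 0.4851·(-1) + 0.4851·(-2) + (-0.4851)·(-1) + 0.2425·4 = -0.4851.
u_2 = v_2 + 0.4851·e_1 = (-0.7647, -0.7647, -1.7647, -1.2353, 4.1176).
‖u_2‖ = 4.7712, so e_2 = (-0.1603, -0.1603, -0.3699, -0.2589, 0.8630).
e_1·v_3 = 0.4851·(-2) + 0.4851·(-2) + 0.4851·0 + (-0.4851)·(-3) + 0.2425·(-3) = -1.2127; e_2·v_3 = (-0.1603)·(-2) + (-0.1603)·(-2) + (-0.3699)·0 + (-0.2589)·(-3) + 0.8630·(-3) = -1.1712.
u_3 = v_3 + 1.2127·e_1 + 1.1712·e_2 = (-1.5995, -1.5995, 0.1550, -3.8915, -1.6951).
‖u_3‖ = 4.8122, so e_3 = (-0.3324, -0.3324, 0.0322, -0.8087, -0.3522).
e_1·v_4 = 0.4851·(-1) + 0.4851·0 + 0.4851·1 + (-0.4851)·4 + 0.2425·0 = -1.9403; e_2·v_4 = (-0.1603)·(-1) + (-0.1603)·0 + (-0.3699)·1 + (-0.2589)·4 + 0.8630·0 = -1.2452; e_3·v_4 = (-0.3324)·(-1) + (-0.3324)·0 + 0.0322·1 + (-0.8087)·4 + (-0.3522)·0 = -2.8701.
u_4 = v_4 + 1.9403·e_1 + 1.2452·e_2 + 2.8701·e_3 = (-1.2123, -0.2123, 1.5731, 0.4155, 0.5343).
‖u_4‖ = 2.1089, so e_4 = (-0.5749, -0.1007, 0.7459, 0.1970, 0.2533).

e_4 = (-0.5749, -0.1007, 0.7459, 0.1970, 0.2533)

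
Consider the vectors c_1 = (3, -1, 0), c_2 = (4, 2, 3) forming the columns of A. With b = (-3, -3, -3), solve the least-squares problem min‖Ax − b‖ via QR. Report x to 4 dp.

q_1 = c_1/‖c_1‖ = (3, -1, 0)/3.1623 = (0.9487, -0.3162, 0.0000).
r_{12} = q_1·c_2 = 3.1623.
u_2 = c_2 − 3.1623·q_1 = (1.0000, 3.0000, 3.0000).
‖u_2‖ = 4.3589, so q_2 = (0.2294, 0.6882, 0.6882).
Qᵀb = (-1.8974, -4.8177).
Back-substitute: x_2 = -4.8177/4.3589 = -1.1053.
x_1 = (-1.8974 − 3.1623·(-1.1053))/3.1623 = 0.5053.

x = (0.5053, -1.1053)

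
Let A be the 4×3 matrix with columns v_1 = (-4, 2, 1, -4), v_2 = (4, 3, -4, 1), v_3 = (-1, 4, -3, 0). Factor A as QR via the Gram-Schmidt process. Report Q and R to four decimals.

Q = [[-0.6576, 0.3563, -0.6295], [0.3288, 0.6891, 0.2463], [0.1644, -0.6094, -0.2737], [-0.6576, -0.1641, 0.6842]], R = [[6.0828, -2.9592, 1.4796], [0.0000, 5.7657, 4.2282], [0.0000, 0.0000, 2.4358]]

v_1 = (-4, 2, 1, -4); ‖v_1‖ = 6.0828, so q_1 = (-0.6576, 0.3288, 0.1644, -0.6576).
q_1·v_2 = (-0.6576)·4 + 0.3288·3 + 0.1644·(-4) + (-0.6576)·1 = -2.9592.
u_2 = v_2 + 2.9592·q_1 = (2.0541, 3.9730, -3.5135, -0.9459).
‖u_2‖ = 5.7657, so q_2 = (0.3563, 0.6891, -0.6094, -0.1641).
q_1·v_3 = (-0.6576)·(-1) + 0.3288·4 + 0.1644·(-3) + (-0.6576)·0 = 1.4796; q_2·v_3 = 0.3563·(-1) + 0.6891·4 + (-0.6094)·(-3) + (-0.1641)·0 = 4.2282.
u_3 = v_3 − 1.4796·q_1 − 4.2282·q_2 = (-1.5333, 0.6000, -0.6667, 1.6667).
‖u_3‖ = 2.4358, so q_3 = (-0.6295, 0.2463, -0.2737, 0.6842).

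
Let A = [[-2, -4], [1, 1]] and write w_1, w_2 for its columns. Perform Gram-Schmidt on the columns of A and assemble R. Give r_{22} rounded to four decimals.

r_{22} = 0.8944

w_1 = (-2, 1); ‖w_1‖ = 2.2361, so q_1 = (-0.8944, 0.4472).
q_1·w_2 = (-0.8944)·(-4) + 0.4472·1 = 4.0249.
u_2 = w_2 − 4.0249·q_1 = (-0.4000, -0.8000).
r_{22} = ‖u_2‖ = 0.8944.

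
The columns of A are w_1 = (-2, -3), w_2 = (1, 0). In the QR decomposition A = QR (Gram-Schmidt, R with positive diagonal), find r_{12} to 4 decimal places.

w_1 = (-2, -3); ‖w_1‖ = 3.6056, so q_1 = (-0.5547, -0.8321).
r_{12} = q_1·w_2 = -0.5547.

r_{12} = -0.5547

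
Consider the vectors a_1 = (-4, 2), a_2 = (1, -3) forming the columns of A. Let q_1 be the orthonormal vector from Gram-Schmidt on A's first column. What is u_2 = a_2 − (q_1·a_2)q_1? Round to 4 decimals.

u_2 = (-1.0000, -2.0000)

a_1 = (-4, 2); ‖a_1‖ = 4.4721, so q_1 = (-0.8944, 0.4472).
q_1·a_2 = (-0.8944)·1 + 0.4472·(-3) = -2.2361.
u_2 = a_2 + 2.2361·q_1 = (-1.0000, -2.0000).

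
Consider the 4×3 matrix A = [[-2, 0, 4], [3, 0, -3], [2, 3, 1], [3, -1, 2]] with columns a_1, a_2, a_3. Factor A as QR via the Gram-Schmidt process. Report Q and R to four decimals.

Q = [[-0.3922, 0.0743, 0.6336], [0.5883, -0.1114, -0.3672], [0.3922, 0.8913, 0.2153], [0.5883, -0.4333, 0.6460]], R = [[5.0990, 0.5883, -1.7650], [0.0000, 3.1071, 0.6561], [0.0000, 0.0000, 5.1434]]

a_1 = (-2, 3, 2, 3); ‖a_1‖ = 5.0990, so q_1 = (-0.3922, 0.5883, 0.3922, 0.5883).
q_1·a_2 = (-0.3922)·0 + 0.5883·0 + 0.3922·3 + 0.5883·(-1) = 0.5883.
u_2 = a_2 − 0.5883·q_1 = (0.2308, -0.3462, 2.7692, -1.3462).
‖u_2‖ = 3.1071, so q_2 = (0.0743, -0.1114, 0.8913, -0.4333).
q_1·a_3 = (-0.3922)·4 + 0.5883·(-3) + 0.3922·1 + 0.5883·2 = -1.7650; q_2·a_3 = 0.0743·4 + (-0.1114)·(-3) + 0.8913·1 + (-0.4333)·2 = 0.6561.
u_3 = a_3 + 1.7650·q_1 − 0.6561·q_2 = (3.2590, -1.8884, 1.1076, 3.3227).
‖u_3‖ = 5.1434, so q_3 = (0.6336, -0.3672, 0.2153, 0.6460).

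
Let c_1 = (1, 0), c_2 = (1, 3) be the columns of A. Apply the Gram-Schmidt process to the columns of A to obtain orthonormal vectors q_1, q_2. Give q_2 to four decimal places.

c_1 = (1, 0); ‖c_1‖ = 1.0000, so q_1 = (1.0000, 0.0000).
q_1·c_2 = 1.0000·1 + 0.0000·3 = 1.0000.
u_2 = c_2 − 1.0000·q_1 = (0.0000, 3.0000).
‖u_2‖ = 3.0000, so q_2 = (0.0000, 1.0000).

q_2 = (0.0000, 1.0000)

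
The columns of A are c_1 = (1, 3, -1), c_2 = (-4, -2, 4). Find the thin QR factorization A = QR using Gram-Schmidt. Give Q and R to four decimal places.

e_1 = c_1/‖c_1‖ = (1, 3, -1)/3.3166 = (0.3015, 0.9045, -0.3015).
r_{12} = e_1·c_2 = -4.2212.
u_2 = c_2 + 4.2212·e_1 = (-2.7273, 1.8182, 2.7273).
‖u_2‖ = 4.2640, so e_2 = (-0.6396, 0.4264, 0.6396).

Q = [[0.3015, -0.6396], [0.9045, 0.4264], [-0.3015, 0.6396]], R = [[3.3166, -4.2212], [0.0000, 4.2640]]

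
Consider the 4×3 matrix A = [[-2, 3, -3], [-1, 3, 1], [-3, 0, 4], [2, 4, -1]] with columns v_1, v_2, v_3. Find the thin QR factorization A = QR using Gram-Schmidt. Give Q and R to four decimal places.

Q = [[-0.4714, 0.4958, -0.7080], [-0.2357, 0.5054, 0.3215], [-0.7071, -0.0286, 0.5580], [0.4714, 0.7056, 0.2898]], R = [[4.2426, -0.2357, -2.1213], [0.0000, 5.8262, -1.8022], [0.0000, 0.0000, 4.3877]]

v_1 = (-2, -1, -3, 2); ‖v_1‖ = 4.2426, so q_1 = (-0.4714, -0.2357, -0.7071, 0.4714).
q_1·v_2 = (-0.4714)·3 + (-0.2357)·3 + (-0.7071)·0 + 0.4714·4 = -0.2357.
u_2 = v_2 + 0.2357·q_1 = (2.8889, 2.9444, -0.1667, 4.1111).
‖u_2‖ = 5.8262, so q_2 = (0.4958, 0.5054, -0.0286, 0.7056).
q_1·v_3 = (-0.4714)·(-3) + (-0.2357)·1 + (-0.7071)·4 + 0.4714·(-1) = -2.1213; q_2·v_3 = 0.4958·(-3) + 0.5054·1 + (-0.0286)·4 + 0.7056·(-1) = -1.8022.
u_3 = v_3 + 2.1213·q_1 + 1.8022·q_2 = (-3.1064, 1.4108, 2.4484, 1.2717).
‖u_3‖ = 4.3877, so q_3 = (-0.7080, 0.3215, 0.5580, 0.2898).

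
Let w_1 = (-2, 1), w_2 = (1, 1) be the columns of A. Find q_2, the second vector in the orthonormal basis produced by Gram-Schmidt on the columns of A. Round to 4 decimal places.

q_2 = (0.4472, 0.8944)

w_1 = (-2, 1); ‖w_1‖ = 2.2361, so q_1 = (-0.8944, 0.4472).
q_1·w_2 = (-0.8944)·1 + 0.4472·1 = -0.4472.
u_2 = w_2 + 0.4472·q_1 = (0.6000, 1.2000).
‖u_2‖ = 1.3416, so q_2 = (0.4472, 0.8944).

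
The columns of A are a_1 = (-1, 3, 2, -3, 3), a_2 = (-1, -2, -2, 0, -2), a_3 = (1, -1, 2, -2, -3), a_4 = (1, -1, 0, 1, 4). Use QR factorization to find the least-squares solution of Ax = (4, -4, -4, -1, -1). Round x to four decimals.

x = (-0.3190, 1.1492, 0.7511, 1.1396)

q_1 = a_1/‖a_1‖ = (-1, 3, 2, -3, 3)/5.6569 = (-0.1768, 0.5303, 0.3536, -0.5303, 0.5303).
r_{12} = q_1·a_2 = -2.6517.
u_2 = a_2 + 2.6517·q_1 = (-1.4688, -0.5938, -1.0625, -1.4062, -0.5938).
‖u_2‖ = 2.4431, so q_2 = (-0.6012, -0.2430, -0.4349, -0.5756, -0.2430).
r_{13} = q_1·a_3 = -0.5303; r_{23} = q_2·a_3 = 0.6523.
u_3 = a_3 + 0.5303·q_1 − 0.6523·q_2 = (1.2984, -0.5602, 2.4712, -1.9058, -2.5602).
‖u_3‖ = 4.2771, so q_3 = (0.3036, -0.1310, 0.5778, -0.4456, -0.5986).
r_{14} = q_1·a_4 = 0.8839; r_{24} = q_2·a_4 = -1.9059; r_{34} = q_3·a_4 = -2.4054.
u_4 = a_4 − 0.8839·q_1 + 1.9059·q_2 + 2.4054·q_3 = (0.7407, -2.2470, 0.2484, -0.7001, 1.6282).
‖u_4‖ = 2.9666, so q_4 = (0.2497, -0.7574, 0.0837, -0.2360, 0.5489).
Qᵀb = (-4.2426, 1.1256, 0.4713, 3.3806).
Back-substitute: x_4 = 3.3806/2.9666 = 1.1396.
x_3 = (0.4713 + 2.4054·1.1396)/4.2771 = 0.7511.
x_2 = (1.1256 − 0.6523·0.7511 + 1.9059·1.1396)/2.4431 = 1.1492.
x_1 = (-4.2426 + 2.6517·1.1492 + 0.5303·0.7511 − 0.8839·1.1396)/5.6569 = -0.3190.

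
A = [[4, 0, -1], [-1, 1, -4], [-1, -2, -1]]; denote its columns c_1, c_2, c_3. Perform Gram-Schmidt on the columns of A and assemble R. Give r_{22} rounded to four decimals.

c_1 = (4, -1, -1); ‖c_1‖ = 4.2426, so e_1 = (0.9428, -0.2357, -0.2357).
e_1·c_2 = 0.9428·0 + (-0.2357)·1 + (-0.2357)·(-2) = 0.2357.
u_2 = c_2 − 0.2357·e_1 = (-0.2222, 1.0556, -1.9444).
r_{22} = ‖u_2‖ = 2.2236.

r_{22} = 2.2236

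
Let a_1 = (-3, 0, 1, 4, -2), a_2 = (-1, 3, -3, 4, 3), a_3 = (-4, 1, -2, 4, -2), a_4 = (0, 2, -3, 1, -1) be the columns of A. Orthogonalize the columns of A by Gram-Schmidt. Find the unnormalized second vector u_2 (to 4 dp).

a_1 = (-3, 0, 1, 4, -2); ‖a_1‖ = 5.4772, so e_1 = (-0.5477, 0.0000, 0.1826, 0.7303, -0.3651).
e_1·a_2 = (-0.5477)·(-1) + 0.0000·3 + 0.1826·(-3) + 0.7303·4 + (-0.3651)·3 = 1.8257.
u_2 = a_2 − 1.8257·e_1 = (0.0000, 3.0000, -3.3333, 2.6667, 3.6667).

u_2 = (0.0000, 3.0000, -3.3333, 2.6667, 3.6667)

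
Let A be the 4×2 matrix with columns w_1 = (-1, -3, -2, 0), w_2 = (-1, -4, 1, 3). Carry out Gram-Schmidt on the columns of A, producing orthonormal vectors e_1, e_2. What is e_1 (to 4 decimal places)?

w_1 = (-1, -3, -2, 0); ‖w_1‖ = 3.7417, so e_1 = (-0.2673, -0.8018, -0.5345, 0.0000).

e_1 = (-0.2673, -0.8018, -0.5345, 0.0000)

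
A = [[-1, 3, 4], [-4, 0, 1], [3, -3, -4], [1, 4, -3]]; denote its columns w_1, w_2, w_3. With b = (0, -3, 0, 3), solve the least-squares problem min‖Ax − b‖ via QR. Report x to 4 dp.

w_1 = (-1, -4, 3, 1); ‖w_1‖ = 5.1962, so q_1 = (-0.1925, -0.7698, 0.5774, 0.1925).
q_1·w_2 = (-0.1925)·3 + (-0.7698)·0 + 0.5774·(-3) + 0.1925·4 = -1.5396.
u_2 = w_2 + 1.5396·q_1 = (2.7037, -1.1852, -2.1111, 4.2963).
‖u_2‖ = 5.6240, so q_2 = (0.4807, -0.2107, -0.3754, 0.7639).
q_1·w_3 = (-0.1925)·4 + (-0.7698)·1 + 0.5774·(-4) + 0.1925·(-3) = -4.4264; q_2·w_3 = 0.4807·4 + (-0.2107)·1 + (-0.3754)·(-4) + 0.7639·(-3) = 0.9220.
u_3 = w_3 + 4.4264·q_1 − 0.9220·q_2 = (2.7049, -2.2131, -1.0984, -2.8525).
‖u_3‖ = 4.6430, so q_3 = (0.5826, -0.4767, -0.2366, -0.6144).
Qᵀb = (2.8868, 2.9240, -0.4131).
Back-substitute: x_3 = -0.4131/4.6430 = -0.0890.
x_2 = (2.9240 − 0.9220·(-0.0890))/5.6240 = 0.5345.
x_1 = (2.8868 + 1.5396·0.5345 + 4.4264·(-0.0890))/5.1962 = 0.6381.

x = (0.6381, 0.5345, -0.0890)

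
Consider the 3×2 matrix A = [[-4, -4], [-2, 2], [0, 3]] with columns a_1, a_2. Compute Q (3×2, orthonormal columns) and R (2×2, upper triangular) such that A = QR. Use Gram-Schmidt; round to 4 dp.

a_1 = (-4, -2, 0); ‖a_1‖ = 4.4721, so q_1 = (-0.8944, -0.4472, 0.0000).
q_1·a_2 = (-0.8944)·(-4) + (-0.4472)·2 + 0.0000·3 = 2.6833.
u_2 = a_2 − 2.6833·q_1 = (-1.6000, 3.2000, 3.0000).
‖u_2‖ = 4.6690, so q_2 = (-0.3427, 0.6854, 0.6425).

Q = [[-0.8944, -0.3427], [-0.4472, 0.6854], [0.0000, 0.6425]], R = [[4.4721, 2.6833], [0.0000, 4.6690]]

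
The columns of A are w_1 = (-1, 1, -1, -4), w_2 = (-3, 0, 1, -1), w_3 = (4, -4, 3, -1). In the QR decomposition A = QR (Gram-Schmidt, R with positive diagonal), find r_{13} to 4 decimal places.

e_1 = w_1/‖w_1‖ = (-1, 1, -1, -4)/4.3589 = (-0.2294, 0.2294, -0.2294, -0.9177).
r_{13} = e_1·w_3 = -1.6059.

r_{13} = -1.6059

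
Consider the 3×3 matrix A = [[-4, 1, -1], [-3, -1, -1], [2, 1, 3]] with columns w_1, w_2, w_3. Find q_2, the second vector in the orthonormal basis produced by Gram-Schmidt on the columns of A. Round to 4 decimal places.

q_2 = (0.6608, -0.5206, 0.5406)

w_1 = (-4, -3, 2); ‖w_1‖ = 5.3852, so q_1 = (-0.7428, -0.5571, 0.3714).
q_1·w_2 = (-0.7428)·1 + (-0.5571)·(-1) + 0.3714·1 = 0.1857.
u_2 = w_2 − 0.1857·q_1 = (1.1379, -0.8966, 0.9310).
‖u_2‖ = 1.7221, so q_2 = (0.6608, -0.5206, 0.5406).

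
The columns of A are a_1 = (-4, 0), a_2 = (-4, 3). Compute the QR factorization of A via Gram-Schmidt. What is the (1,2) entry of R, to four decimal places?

a_1 = (-4, 0); ‖a_1‖ = 4.0000, so e_1 = (-1.0000, 0.0000).
r_{12} = e_1·a_2 = 4.0000.

r_{12} = 4.0000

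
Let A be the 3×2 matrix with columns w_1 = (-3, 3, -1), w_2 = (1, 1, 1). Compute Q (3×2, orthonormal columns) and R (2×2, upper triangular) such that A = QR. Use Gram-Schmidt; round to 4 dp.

w_1 = (-3, 3, -1); ‖w_1‖ = 4.3589, so q_1 = (-0.6882, 0.6882, -0.2294).
q_1·w_2 = (-0.6882)·1 + 0.6882·1 + (-0.2294)·1 = -0.2294.
u_2 = w_2 + 0.2294·q_1 = (0.8421, 1.1579, 0.9474).
‖u_2‖ = 1.7168, so q_2 = (0.4905, 0.6745, 0.5518).

Q = [[-0.6882, 0.4905], [0.6882, 0.6745], [-0.2294, 0.5518]], R = [[4.3589, -0.2294], [0.0000, 1.7168]]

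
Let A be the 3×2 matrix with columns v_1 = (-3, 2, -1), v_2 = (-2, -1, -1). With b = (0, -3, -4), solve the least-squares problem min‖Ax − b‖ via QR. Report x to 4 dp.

v_1 = (-3, 2, -1); ‖v_1‖ = 3.7417, so q_1 = (-0.8018, 0.5345, -0.2673).
q_1·v_2 = (-0.8018)·(-2) + 0.5345·(-1) + (-0.2673)·(-1) = 1.3363.
u_2 = v_2 − 1.3363·q_1 = (-0.9286, -1.7143, -0.6429).
‖u_2‖ = 2.0529, so q_2 = (-0.4523, -0.8351, -0.3132).
Qᵀb = (-0.5345, 3.7578).
Back-substitute: x_2 = 3.7578/2.0529 = 1.8305.
x_1 = (-0.5345 − 1.3363·1.8305)/3.7417 = -0.7966.

x = (-0.7966, 1.8305)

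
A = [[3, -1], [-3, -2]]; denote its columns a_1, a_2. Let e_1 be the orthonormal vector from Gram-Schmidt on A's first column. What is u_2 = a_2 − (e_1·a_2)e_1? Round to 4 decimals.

u_2 = (-1.5000, -1.5000)

a_1 = (3, -3); ‖a_1‖ = 4.2426, so e_1 = (0.7071, -0.7071).
e_1·a_2 = 0.7071·(-1) + (-0.7071)·(-2) = 0.7071.
u_2 = a_2 − 0.7071·e_1 = (-1.5000, -1.5000).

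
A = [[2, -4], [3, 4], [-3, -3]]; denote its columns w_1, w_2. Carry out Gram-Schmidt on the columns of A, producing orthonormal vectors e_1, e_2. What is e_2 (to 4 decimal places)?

w_1 = (2, 3, -3); ‖w_1‖ = 4.6904, so e_1 = (0.4264, 0.6396, -0.6396).
e_1·w_2 = 0.4264·(-4) + 0.6396·4 + (-0.6396)·(-3) = 2.7716.
u_2 = w_2 − 2.7716·e_1 = (-5.1818, 2.2273, -1.2273).
‖u_2‖ = 5.7722, so e_2 = (-0.8977, 0.3859, -0.2126).

e_2 = (-0.8977, 0.3859, -0.2126)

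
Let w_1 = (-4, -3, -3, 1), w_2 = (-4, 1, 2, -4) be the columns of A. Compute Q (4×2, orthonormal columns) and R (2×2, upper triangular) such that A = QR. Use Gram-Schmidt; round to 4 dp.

Q = [[-0.6761, -0.6033], [-0.5071, 0.2074], [-0.5071, 0.3724], [0.1690, -0.6740]], R = [[5.9161, 0.5071], [0.0000, 6.0616]]

w_1 = (-4, -3, -3, 1); ‖w_1‖ = 5.9161, so e_1 = (-0.6761, -0.5071, -0.5071, 0.1690).
e_1·w_2 = (-0.6761)·(-4) + (-0.5071)·1 + (-0.5071)·2 + 0.1690·(-4) = 0.5071.
u_2 = w_2 − 0.5071·e_1 = (-3.6571, 1.2571, 2.2571, -4.0857).
‖u_2‖ = 6.0616, so e_2 = (-0.6033, 0.2074, 0.3724, -0.6740).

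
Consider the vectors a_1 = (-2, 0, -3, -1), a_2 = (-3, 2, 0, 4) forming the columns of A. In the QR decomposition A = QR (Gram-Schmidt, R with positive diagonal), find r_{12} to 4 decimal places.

r_{12} = 0.5345

q_1 = a_1/‖a_1‖ = (-2, 0, -3, -1)/3.7417 = (-0.5345, 0.0000, -0.8018, -0.2673).
r_{12} = q_1·a_2 = 0.5345.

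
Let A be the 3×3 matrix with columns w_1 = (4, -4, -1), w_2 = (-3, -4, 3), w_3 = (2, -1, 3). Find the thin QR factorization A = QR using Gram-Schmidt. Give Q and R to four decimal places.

e_1 = w_1/‖w_1‖ = (4, -4, -1)/5.7446 = (0.6963, -0.6963, -0.1741).
r_{12} = e_1·w_2 = 0.1741.
u_2 = w_2 − 0.1741·e_1 = (-3.1212, -3.8788, 3.0303).
‖u_2‖ = 5.8284, so e_2 = (-0.5355, -0.6655, 0.5199).
r_{13} = e_1·w_3 = 1.5667; r_{23} = e_2·w_3 = 1.1542.
u_3 = w_3 − 1.5667·e_1 − 1.1542·e_2 = (1.5272, 0.8591, 2.6726).
‖u_3‖ = 3.1958, so e_3 = (0.4779, 0.2688, 0.8363).

Q = [[0.6963, -0.5355, 0.4779], [-0.6963, -0.6655, 0.2688], [-0.1741, 0.5199, 0.8363]], R = [[5.7446, 0.1741, 1.5667], [0.0000, 5.8284, 1.1542], [0.0000, 0.0000, 3.1958]]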